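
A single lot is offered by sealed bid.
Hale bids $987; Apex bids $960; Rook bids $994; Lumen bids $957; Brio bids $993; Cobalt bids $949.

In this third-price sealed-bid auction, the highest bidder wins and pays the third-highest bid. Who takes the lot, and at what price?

Third-price sealed-bid auction: the highest bidder wins and pays the third-highest bid.
Bids ranked: 994 (Rook) > 993 (Brio) > 987 (Hale) > 960 (Apex) > 957 (Lumen) > 949 (Cobalt)
Rook is highest; pays the third-highest bid, $987.

Rook pays $987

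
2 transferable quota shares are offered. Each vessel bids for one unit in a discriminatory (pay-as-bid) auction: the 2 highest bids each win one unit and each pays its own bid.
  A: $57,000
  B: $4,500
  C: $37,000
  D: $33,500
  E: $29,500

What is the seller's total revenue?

Sorting: 57,000 (A), 37,000 (C), 33,500 (D), 29,500 (E), …
Top 2: A, C.
Total revenue = 57,000 + 37,000 = $94,000.

Total revenue: $94,000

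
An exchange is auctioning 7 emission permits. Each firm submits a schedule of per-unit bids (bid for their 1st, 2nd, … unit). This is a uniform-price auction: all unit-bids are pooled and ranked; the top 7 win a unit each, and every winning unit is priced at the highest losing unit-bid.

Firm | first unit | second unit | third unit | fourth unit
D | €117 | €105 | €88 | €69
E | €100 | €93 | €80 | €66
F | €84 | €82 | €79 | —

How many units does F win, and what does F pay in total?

F: 2 units, pays €160

All unit-bids, highest first — top 7: 117 (D-1), 105 (D-2), 100 (E-1), 93 (E-2), 88 (D-3), 84 (F-1), 82 (F-2)
First bid not allocated: €80.
F wins 2 unit(s) at €80 each.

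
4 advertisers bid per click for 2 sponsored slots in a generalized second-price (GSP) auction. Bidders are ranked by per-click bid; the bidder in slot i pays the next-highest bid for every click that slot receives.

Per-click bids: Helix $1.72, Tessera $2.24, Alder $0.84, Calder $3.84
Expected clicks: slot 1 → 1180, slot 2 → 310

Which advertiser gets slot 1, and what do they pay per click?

Per-click bids in order: $3.84 (Calder) > $2.24 (Tessera) > $1.72 (Helix) > …
Slot 1 goes to the first-ranked bidder, Calder, who pays the next bid down: $2.24/click.

Calder; $2.24 per click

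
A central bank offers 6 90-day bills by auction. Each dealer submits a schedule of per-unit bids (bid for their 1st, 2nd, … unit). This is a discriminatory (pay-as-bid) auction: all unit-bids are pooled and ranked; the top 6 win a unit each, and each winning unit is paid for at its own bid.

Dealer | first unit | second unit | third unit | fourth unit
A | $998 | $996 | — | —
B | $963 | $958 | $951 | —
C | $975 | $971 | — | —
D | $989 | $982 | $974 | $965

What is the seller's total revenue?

Total revenue: $5,914

Merging the schedules and taking the best 6: 998 (A-1), 996 (A-2), 989 (D-1), 982 (D-2), 975 (C-1), 974 (D-3)
Next rejected bid: $971 (not a price — pay-as-bid).
Each winning unit pays its own bid.
Revenue = 998 + 996 + 989 + 982 + 975 + 974 = $5,914.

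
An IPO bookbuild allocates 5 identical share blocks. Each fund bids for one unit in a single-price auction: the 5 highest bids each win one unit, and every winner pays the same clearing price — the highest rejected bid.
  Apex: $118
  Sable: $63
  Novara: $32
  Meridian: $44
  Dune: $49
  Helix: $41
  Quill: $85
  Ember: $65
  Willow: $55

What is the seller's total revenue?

Bids ranked high→low: 118 (Apex), 85 (Quill), 65 (Ember), 63 (Sable), 55 (Willow), 49 (Dune), 44 (Meridian), …
The 5 highest are Apex, Quill, Ember, Sable, Willow.
Clearing price = highest rejected bid = $49.
Total revenue = 5 × $49 = $245.

Total revenue: $245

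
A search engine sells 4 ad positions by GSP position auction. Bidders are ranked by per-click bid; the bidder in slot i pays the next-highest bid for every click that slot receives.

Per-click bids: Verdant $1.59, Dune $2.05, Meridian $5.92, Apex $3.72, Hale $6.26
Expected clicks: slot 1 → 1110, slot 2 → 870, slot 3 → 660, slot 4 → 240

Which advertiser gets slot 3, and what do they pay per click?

Apex; $2.05 per click

Ranked by bid: $6.26 (Hale) > $5.92 (Meridian) > $3.72 (Apex) > $2.05 (Dune) > $1.59 (Verdant)
Slot 3 goes to the third-ranked bidder, Apex, who pays the next bid down: $2.05/click.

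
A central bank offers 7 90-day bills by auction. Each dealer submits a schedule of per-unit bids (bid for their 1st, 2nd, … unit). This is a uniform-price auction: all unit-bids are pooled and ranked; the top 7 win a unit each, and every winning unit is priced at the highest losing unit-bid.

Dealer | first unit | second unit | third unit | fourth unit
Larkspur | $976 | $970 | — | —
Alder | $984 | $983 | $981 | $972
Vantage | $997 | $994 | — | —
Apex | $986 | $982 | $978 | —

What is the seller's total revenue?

Total revenue: $6,846

All unit-bids, highest first — top 7: 997 (Vantage-1), 994 (Vantage-2), 986 (Apex-1), 984 (Alder-1), 983 (Alder-2), 982 (Apex-2), 981 (Alder-3)
First bid not allocated: $978.
Allocation: Alder 3, Apex 2, Vantage 2. Every unit priced at $978.
Revenue = 7 × 978 = $6,846.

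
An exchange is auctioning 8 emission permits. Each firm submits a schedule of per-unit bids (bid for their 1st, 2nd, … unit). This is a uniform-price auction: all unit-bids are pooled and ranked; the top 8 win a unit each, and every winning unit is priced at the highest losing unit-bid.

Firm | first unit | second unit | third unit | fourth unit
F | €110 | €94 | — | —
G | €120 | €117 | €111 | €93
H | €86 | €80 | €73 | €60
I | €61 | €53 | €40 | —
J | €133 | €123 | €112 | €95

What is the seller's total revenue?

Pooled unit-bids ranked (top 8): 133 (J-1), 123 (J-2), 120 (G-1), 117 (G-2), 112 (J-3), 111 (G-3), 110 (F-1), 95 (J-4)
The (k+1)-th unit-bid is €94.
Allocation: F 1, G 3, J 4. Every unit priced at €94.
Revenue = 8 × 94 = €752.

Total revenue: €752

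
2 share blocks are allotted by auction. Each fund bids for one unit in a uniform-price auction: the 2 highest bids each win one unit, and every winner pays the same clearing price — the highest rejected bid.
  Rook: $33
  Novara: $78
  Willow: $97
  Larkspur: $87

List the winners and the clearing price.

Ordering the bids: 97 (Willow), 87 (Larkspur), 78 (Novara), 33 (Rook)
The 2 highest are Willow, Larkspur.
First losing bid is Novara's $78, which sets the uniform price.

Willow, Larkspur; each pays $78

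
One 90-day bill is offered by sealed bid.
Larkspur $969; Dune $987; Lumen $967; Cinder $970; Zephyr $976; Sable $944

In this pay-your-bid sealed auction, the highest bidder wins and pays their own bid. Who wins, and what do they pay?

Sorting bids: 987 (Dune) > 976 (Zephyr) > 970 (Cinder) > 969 (Larkspur) > 967 (Lumen) > 944 (Sable)
Dune has the highest bid and pays exactly that: $987.

Dune pays $987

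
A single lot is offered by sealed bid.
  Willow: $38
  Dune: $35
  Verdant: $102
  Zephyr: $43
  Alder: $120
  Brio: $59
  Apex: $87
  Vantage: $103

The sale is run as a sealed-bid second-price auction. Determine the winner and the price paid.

Alder pays $103

Rule: the highest bidder wins and pays the second-highest bid.
Sorting bids: 120 (Alder) > 103 (Vantage) > 102 (Verdant) > 87 (Apex) > 59 (Brio) > 43 (Zephyr) > …
Alder is highest; pays the second-highest bid, $103.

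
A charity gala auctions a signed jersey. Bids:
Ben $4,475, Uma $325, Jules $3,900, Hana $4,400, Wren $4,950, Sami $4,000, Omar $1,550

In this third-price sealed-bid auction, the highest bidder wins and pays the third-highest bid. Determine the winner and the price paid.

Bids ranked: 4,950 (Wren) > 4,475 (Ben) > 4,400 (Hana) > 4,000 (Sami) > 3,900 (Jules) > 1,550 (Omar) > …
Wren wins; payment is bid #3 in the ranking = $4,400.

Wren pays $4,400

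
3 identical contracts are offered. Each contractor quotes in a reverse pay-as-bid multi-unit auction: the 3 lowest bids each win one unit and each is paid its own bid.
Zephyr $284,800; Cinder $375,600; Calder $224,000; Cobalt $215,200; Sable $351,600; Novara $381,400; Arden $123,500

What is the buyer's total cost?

Bids ranked low→high: 123,500 (Arden), 215,200 (Cobalt), 224,000 (Calder), 284,800 (Zephyr), 351,600 (Sable), …
The 3 lowest are Arden, Cobalt, Calder.
Total cost = 123,500 + 215,200 + 224,000 = $562,700.

Total cost: $562,700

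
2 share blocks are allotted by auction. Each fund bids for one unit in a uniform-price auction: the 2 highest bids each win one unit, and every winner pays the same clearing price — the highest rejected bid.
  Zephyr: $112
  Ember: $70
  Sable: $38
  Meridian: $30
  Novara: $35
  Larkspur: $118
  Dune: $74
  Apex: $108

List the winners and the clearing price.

Larkspur, Zephyr; each pays $108

Bids ranked high→low: 118 (Larkspur), 112 (Zephyr), 108 (Apex), 74 (Dune), …
Winners (2 units): Larkspur, Zephyr.
First losing bid is Apex's $108, which sets the uniform price.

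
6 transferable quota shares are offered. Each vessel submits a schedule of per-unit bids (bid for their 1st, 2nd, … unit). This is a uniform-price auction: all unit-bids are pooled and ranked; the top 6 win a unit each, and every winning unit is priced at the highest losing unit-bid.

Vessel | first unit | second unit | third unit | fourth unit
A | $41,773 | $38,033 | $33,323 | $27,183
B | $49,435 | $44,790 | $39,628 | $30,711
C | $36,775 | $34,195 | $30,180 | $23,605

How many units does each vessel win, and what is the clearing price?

A 2, B 3, C 1; clearing price $34,195

All unit-bids, highest first — top 6: 49,435 (B-1), 44,790 (B-2), 41,773 (A-1), 39,628 (B-3), 38,033 (A-2), 36,775 (C-1)
Highest rejected unit-bid = $34,195.
Allocation: A 2, B 3, C 1.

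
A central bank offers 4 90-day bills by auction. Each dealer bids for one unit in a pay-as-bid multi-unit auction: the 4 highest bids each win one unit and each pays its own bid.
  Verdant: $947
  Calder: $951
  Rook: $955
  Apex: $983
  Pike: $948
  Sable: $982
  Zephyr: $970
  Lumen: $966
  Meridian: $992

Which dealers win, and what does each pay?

Meridian $992, Apex $983, Sable $982, Zephyr $970

Bids ranked high→low: 992 (Meridian), 983 (Apex), 982 (Sable), 970 (Zephyr), 966 (Lumen), 955 (Rook), …
Top 4: Meridian, Apex, Sable, Zephyr.
Each winner pays its own bid: Meridian $992, Apex $983, Sable $982, Zephyr $970.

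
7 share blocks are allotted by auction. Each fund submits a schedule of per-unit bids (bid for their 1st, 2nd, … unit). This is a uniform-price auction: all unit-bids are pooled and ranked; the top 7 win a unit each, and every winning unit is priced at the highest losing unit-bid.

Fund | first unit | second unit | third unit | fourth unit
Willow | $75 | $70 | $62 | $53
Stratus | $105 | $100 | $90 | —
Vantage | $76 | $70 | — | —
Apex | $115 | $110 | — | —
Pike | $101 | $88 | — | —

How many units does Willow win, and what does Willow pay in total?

Pooled unit-bids ranked (top 7): 115 (Apex-1), 110 (Apex-2), 105 (Stratus-1), 101 (Pike-1), 100 (Stratus-2), 90 (Stratus-3), 88 (Pike-2)
First bid not allocated: $76.
Willow wins 0 unit(s) at $76 each.

Willow: 0 units, pays $0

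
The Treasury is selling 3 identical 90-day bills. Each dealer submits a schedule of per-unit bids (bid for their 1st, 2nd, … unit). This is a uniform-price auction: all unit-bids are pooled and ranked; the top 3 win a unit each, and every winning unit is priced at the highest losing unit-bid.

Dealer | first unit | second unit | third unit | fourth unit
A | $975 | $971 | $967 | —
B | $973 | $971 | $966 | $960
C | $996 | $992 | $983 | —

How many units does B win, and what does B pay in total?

B: 0 units, pays $0

All unit-bids, highest first — top 3: 996 (C-1), 992 (C-2), 983 (C-3)
First bid not allocated: $975.
B wins 0 unit(s) at $975 each.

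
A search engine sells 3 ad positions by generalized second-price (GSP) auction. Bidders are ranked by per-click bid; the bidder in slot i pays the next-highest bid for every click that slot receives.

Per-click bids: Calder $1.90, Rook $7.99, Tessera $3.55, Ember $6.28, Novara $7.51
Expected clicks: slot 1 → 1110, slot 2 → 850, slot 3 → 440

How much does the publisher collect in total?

Total revenue: $15236.10

Per-click bids in order: $7.99 (Rook) > $7.51 (Novara) > $6.28 (Ember) > $3.55 (Tessera) > …
Slot 1: Rook pays $7.51 × 1110 = $8336.10
Slot 2: Novara pays $6.28 × 850 = $5338.00
Slot 3: Ember pays $3.55 × 440 = $1562.00
Total = $15236.10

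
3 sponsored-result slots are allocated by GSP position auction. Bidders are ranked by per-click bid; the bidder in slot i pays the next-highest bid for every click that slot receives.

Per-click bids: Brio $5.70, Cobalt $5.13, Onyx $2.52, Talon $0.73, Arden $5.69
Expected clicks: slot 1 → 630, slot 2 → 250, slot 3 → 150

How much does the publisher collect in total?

Sorting advertisers: $5.70 (Brio) > $5.69 (Arden) > $5.13 (Cobalt) > $2.52 (Onyx) > …
Slot 1: Brio pays $5.69 × 630 = $3584.70
Slot 2: Arden pays $5.13 × 250 = $1282.50
Slot 3: Cobalt pays $2.52 × 150 = $378.00
Total = $5245.20

Total revenue: $5245.20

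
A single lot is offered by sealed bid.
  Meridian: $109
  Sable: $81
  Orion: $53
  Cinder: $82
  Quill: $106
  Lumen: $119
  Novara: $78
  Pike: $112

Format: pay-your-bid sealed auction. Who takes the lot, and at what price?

Bids ranked: 119 (Lumen) > 112 (Pike) > 109 (Meridian) > 106 (Quill) > 82 (Cinder) > 81 (Sable) > …
Lumen is highest → pays own bid, $119.

Lumen pays $119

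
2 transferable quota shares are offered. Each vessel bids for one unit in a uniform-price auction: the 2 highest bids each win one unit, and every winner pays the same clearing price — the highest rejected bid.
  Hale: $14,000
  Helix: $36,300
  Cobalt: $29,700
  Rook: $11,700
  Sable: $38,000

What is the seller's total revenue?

Bids ranked high→low: 38,000 (Sable), 36,300 (Helix), 29,700 (Cobalt), 14,000 (Hale), …
Winners (2 units): Sable, Helix.
Clearing price = highest rejected bid = $29,700.
Total revenue = 2 × $29,700 = $59,400.

Total revenue: $59,400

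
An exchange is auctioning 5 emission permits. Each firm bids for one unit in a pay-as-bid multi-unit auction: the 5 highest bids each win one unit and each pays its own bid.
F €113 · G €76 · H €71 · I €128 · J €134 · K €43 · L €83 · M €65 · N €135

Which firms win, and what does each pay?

N €135, J €134, I €128, F €113, L €83

Ordering the bids: 135 (N), 134 (J), 128 (I), 113 (F), 83 (L), 76 (G), 71 (H), …
Winners (5 units): N, J, I, F, L.
Each winner pays its own bid: N €135, J €134, I €128, F €113, L €83.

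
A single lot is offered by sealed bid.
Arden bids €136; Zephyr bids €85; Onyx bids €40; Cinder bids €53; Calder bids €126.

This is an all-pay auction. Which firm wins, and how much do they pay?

Arden pays €136

All-pay auction: the highest bidder wins the item, but every bidder pays their own bid.
Sorting bids: 136 (Arden) > 126 (Calder) > 85 (Zephyr) > 53 (Cinder) > 40 (Onyx)
Arden wins with the top bid; all bids are sunk regardless.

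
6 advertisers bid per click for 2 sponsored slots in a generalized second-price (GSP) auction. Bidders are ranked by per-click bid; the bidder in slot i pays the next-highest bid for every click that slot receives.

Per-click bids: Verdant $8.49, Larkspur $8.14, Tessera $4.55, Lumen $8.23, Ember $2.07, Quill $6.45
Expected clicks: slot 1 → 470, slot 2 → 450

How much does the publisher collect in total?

Per-click bids in order: $8.49 (Verdant) > $8.23 (Lumen) > $8.14 (Larkspur) > …
Slot 1: Verdant pays $8.23 × 470 = $3868.10
Slot 2: Lumen pays $8.14 × 450 = $3663.00
Total = $7531.10

Total revenue: $7531.10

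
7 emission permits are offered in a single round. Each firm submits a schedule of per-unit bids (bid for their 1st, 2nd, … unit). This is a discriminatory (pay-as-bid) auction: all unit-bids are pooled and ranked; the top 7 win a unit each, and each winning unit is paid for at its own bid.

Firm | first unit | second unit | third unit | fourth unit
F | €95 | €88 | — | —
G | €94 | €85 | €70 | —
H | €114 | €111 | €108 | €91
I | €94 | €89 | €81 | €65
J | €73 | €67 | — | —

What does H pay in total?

H pays €424

Pooled unit-bids ranked (top 7): 114 (H-1), 111 (H-2), 108 (H-3), 95 (F-1), 94 (G-1), 94 (I-1), 91 (H-4)
Next rejected bid: €89 (not a price — pay-as-bid).
H's winning unit-bids: 114 + 111 + 108 + 91 = €424.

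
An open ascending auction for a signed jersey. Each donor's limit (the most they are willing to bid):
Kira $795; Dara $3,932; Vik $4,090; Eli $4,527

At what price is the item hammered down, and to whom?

Eli wins at $4,090

Limits ranked: 4,527 (Eli) > 4,090 (Vik) > 3,932 (Dara) > 795 (Kira)
Vik is the last rival to drop out, at $4,090; Eli remains and wins at that price.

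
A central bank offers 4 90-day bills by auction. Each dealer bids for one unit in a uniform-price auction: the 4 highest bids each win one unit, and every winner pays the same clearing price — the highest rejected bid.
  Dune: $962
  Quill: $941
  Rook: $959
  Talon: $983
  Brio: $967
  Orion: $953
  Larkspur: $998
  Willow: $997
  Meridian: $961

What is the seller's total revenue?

Sorting: 998 (Larkspur), 997 (Willow), 983 (Talon), 967 (Brio), 962 (Dune), 961 (Meridian), …
Winners (4 units): Larkspur, Willow, Talon, Brio.
First losing bid is Dune's $962, which sets the uniform price.
Total revenue = 4 × $962 = $3,848.

Total revenue: $3,848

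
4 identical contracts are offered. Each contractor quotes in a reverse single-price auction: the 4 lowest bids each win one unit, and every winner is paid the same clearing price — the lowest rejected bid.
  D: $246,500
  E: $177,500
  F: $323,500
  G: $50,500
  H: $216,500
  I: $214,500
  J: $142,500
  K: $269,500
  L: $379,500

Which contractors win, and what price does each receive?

Sorting: 50,500 (G), 142,500 (J), 177,500 (E), 214,500 (I), 216,500 (H), 246,500 (D), …
Lowest 4: G, J, E, I.
Clearing price = lowest rejected bid = $216,500.

G, J, E, I; each is paid $216,500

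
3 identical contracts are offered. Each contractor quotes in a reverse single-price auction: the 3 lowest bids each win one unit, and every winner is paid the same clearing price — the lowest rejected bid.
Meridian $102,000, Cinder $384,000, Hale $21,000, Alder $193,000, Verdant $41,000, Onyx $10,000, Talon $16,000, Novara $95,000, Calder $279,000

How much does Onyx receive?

Onyx is paid $41,000

Ordering the bids: 10,000 (Onyx), 16,000 (Talon), 21,000 (Hale), 41,000 (Verdant), 95,000 (Novara), …
Winners (3 units): Onyx, Talon, Hale.
Lowest unsuccessful bid: $41,000 → clearing price.
Onyx wins → is paid $41,000.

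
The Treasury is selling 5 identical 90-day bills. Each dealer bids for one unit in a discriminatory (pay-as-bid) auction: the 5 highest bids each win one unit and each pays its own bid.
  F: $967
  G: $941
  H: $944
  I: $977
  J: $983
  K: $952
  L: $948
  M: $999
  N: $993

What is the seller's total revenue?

Total revenue: $4,919

Sorting: 999 (M), 993 (N), 983 (J), 977 (I), 967 (F), 952 (K), 948 (L), …
The 5 highest are M, N, J, I, F.
Total revenue = 999 + 993 + 983 + 977 + 967 = $4,919.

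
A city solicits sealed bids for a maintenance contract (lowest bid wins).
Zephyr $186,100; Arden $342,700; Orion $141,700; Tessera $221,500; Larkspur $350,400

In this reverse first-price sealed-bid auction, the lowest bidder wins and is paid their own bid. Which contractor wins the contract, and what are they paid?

Orion is paid $141,700

Reverse first-price sealed-bid auction: the lowest bidder wins and is paid their own bid.
Bids in order: 141,700 (Orion) < 186,100 (Zephyr) < 221,500 (Tessera) < 342,700 (Arden) < 350,400 (Larkspur)
Orion has the lowest bid and is paid exactly that: $141,700.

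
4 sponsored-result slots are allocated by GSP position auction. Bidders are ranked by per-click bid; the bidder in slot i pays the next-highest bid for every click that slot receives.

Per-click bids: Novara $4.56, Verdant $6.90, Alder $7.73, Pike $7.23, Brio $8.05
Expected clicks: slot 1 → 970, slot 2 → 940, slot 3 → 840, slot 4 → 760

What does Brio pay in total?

Per-click bids in order: $8.05 (Brio) > $7.73 (Alder) > $7.23 (Pike) > $6.90 (Verdant) > $4.56 (Novara)
Brio holds slot 1 → pays next bid $7.73 × 970 clicks = $7498.10.

Brio pays $7498.10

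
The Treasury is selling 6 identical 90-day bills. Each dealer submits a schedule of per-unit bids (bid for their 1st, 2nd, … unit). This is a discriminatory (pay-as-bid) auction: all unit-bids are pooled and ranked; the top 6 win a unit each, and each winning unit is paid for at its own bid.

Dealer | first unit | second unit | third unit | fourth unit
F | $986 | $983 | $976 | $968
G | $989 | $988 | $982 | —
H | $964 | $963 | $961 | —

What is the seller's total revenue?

Total revenue: $5,904

Pooled unit-bids ranked (top 6): 989 (G-1), 988 (G-2), 986 (F-1), 983 (F-2), 982 (G-3), 976 (F-3)
Next rejected bid: $968 (not a price — pay-as-bid).
Each winning unit pays its own bid.
Revenue = 989 + 988 + 986 + 983 + 982 + 976 = $5,904.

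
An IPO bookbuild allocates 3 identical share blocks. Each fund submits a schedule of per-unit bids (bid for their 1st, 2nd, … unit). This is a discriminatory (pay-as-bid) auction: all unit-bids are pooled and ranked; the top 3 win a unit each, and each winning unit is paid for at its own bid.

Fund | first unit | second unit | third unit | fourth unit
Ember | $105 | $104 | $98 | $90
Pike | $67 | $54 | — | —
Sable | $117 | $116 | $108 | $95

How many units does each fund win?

Merging the schedules and taking the best 3: 117 (Sable-1), 116 (Sable-2), 108 (Sable-3)
Next rejected bid: $105 (not a price — pay-as-bid).
Allocation: Sable 3.

Sable 3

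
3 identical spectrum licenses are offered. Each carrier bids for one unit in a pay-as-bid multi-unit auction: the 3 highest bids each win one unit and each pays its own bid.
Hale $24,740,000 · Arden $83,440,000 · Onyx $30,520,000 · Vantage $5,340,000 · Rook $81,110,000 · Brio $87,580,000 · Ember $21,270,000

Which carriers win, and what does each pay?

Sorting: 87,580,000 (Brio), 83,440,000 (Arden), 81,110,000 (Rook), 30,520,000 (Onyx), 24,740,000 (Hale), …
Top 3: Brio, Arden, Rook.
Each winner pays its own bid: Brio $87,580,000, Arden $83,440,000, Rook $81,110,000.

Brio $87,580,000, Arden $83,440,000, Rook $81,110,000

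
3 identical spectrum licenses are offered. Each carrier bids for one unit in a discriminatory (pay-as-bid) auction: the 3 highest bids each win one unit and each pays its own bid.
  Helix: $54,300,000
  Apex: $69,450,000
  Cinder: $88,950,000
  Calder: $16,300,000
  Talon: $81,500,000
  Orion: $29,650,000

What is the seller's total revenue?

Sorting: 88,950,000 (Cinder), 81,500,000 (Talon), 69,450,000 (Apex), 54,300,000 (Helix), 29,650,000 (Orion), …
Top 3: Cinder, Talon, Apex.
Total revenue = 88,950,000 + 81,500,000 + 69,450,000 = $239,900,000.

Total revenue: $239,900,000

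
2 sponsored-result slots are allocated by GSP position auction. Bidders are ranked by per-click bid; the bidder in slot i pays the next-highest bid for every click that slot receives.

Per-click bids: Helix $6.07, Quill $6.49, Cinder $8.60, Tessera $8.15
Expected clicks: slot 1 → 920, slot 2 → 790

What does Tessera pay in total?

Tessera pays $5127.10

Per-click bids in order: $8.60 (Cinder) > $8.15 (Tessera) > $6.49 (Quill) > …
Tessera holds slot 2 → pays next bid $6.49 × 790 clicks = $5127.10.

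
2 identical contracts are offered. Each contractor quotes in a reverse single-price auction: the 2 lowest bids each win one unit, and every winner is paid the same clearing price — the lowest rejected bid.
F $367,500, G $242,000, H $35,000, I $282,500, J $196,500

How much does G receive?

G is paid $0

Bids ranked low→high: 35,000 (H), 196,500 (J), 242,000 (G), 282,500 (I), …
Winners (2 units): H, J.
Lowest unsuccessful bid: $242,000 → clearing price.
G does not win → is paid $0.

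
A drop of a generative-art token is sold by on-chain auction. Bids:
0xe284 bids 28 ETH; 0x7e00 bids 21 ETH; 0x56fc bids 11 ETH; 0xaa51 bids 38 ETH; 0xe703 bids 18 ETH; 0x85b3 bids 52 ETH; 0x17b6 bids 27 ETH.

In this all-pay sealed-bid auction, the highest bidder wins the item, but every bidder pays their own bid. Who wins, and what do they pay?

All-pay sealed-bid auction: the highest bidder wins the item, but every bidder pays their own bid.
Bids ranked: 52 (0x85b3) > 38 (0xaa51) > 28 (0xe284) > 27 (0x17b6) > 21 (0x7e00) > 18 (0xe703) > …
0x85b3 wins with the top bid; all bids are sunk regardless.

0x85b3 pays 52 ETH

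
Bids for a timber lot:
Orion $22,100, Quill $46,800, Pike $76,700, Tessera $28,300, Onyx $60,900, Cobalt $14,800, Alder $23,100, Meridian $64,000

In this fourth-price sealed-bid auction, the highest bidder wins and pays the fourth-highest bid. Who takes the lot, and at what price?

Pike pays $46,800

Rule: the highest bidder wins and pays the fourth-highest bid.
Bids in order: 76,700 (Pike) > 64,000 (Meridian) > 60,900 (Onyx) > 46,800 (Quill) > 28,300 (Tessera) > 23,100 (Alder) > …
Pike wins; payment is bid #4 in the ranking = $46,800.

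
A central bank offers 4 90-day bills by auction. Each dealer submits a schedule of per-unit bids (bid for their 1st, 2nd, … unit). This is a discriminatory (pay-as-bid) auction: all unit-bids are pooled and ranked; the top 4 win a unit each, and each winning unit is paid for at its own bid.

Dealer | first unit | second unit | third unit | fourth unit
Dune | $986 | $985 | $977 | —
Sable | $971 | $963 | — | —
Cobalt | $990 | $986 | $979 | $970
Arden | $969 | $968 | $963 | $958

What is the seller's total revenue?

Merging the schedules and taking the best 4: 990 (Cobalt-1), 986 (Dune-1), 986 (Cobalt-2), 985 (Dune-2)
Next rejected bid: $979 (not a price — pay-as-bid).
Each winning unit pays its own bid.
Revenue = 990 + 986 + 986 + 985 = $3,947.

Total revenue: $3,947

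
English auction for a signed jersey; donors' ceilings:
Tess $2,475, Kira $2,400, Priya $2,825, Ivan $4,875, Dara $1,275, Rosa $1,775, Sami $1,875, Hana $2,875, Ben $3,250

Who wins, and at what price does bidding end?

Open ascending-bid auction: the price rises until one bidder remains; the winner pays the price at which the last rival dropped out.
Limits in order: 4,875 (Ivan) > 3,250 (Ben) > 2,875 (Hana) > 2,825 (Priya) > 2,475 (Tess) > 2,400 (Kira) > …
Once the price passes $3,250, only Ivan is left; the hammer falls at Ben's limit of $3,250.

Ivan wins at $3,250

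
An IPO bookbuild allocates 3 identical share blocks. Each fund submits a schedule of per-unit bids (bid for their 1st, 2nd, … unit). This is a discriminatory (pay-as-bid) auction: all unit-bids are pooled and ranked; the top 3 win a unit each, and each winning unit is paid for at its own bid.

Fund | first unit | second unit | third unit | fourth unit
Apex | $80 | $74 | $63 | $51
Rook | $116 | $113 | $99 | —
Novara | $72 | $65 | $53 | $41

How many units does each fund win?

Rook 3

Pooled unit-bids ranked (top 3): 116 (Rook-1), 113 (Rook-2), 99 (Rook-3)
Next rejected bid: $80 (not a price — pay-as-bid).
Allocation: Rook 3.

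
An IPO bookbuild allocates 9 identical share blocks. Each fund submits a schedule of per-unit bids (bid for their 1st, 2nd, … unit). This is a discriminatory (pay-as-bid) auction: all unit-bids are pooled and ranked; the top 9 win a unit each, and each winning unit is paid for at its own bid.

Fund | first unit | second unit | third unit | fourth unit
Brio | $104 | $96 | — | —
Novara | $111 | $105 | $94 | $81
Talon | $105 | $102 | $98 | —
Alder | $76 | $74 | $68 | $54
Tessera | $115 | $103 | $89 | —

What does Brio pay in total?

Brio pays $200

All unit-bids, highest first — top 9: 115 (Tessera-1), 111 (Novara-1), 105 (Novara-2), 105 (Talon-1), 104 (Brio-1), 103 (Tessera-2), 102 (Talon-2), 98 (Talon-3), 96 (Brio-2)
Next rejected bid: $94 (not a price — pay-as-bid).
Brio's winning unit-bids: 104 + 96 = $200.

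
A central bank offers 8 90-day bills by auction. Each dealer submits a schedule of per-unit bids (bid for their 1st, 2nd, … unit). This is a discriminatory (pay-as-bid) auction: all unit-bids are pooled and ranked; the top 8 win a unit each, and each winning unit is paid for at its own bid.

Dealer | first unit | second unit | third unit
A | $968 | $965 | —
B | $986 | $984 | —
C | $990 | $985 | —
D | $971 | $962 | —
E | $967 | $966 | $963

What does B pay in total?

All unit-bids, highest first — top 8: 990 (C-1), 986 (B-1), 985 (C-2), 984 (B-2), 971 (D-1), 968 (A-1), 967 (E-1), 966 (E-2)
Next rejected bid: $965 (not a price — pay-as-bid).
B's winning unit-bids: 986 + 984 = $1,970.

B pays $1,970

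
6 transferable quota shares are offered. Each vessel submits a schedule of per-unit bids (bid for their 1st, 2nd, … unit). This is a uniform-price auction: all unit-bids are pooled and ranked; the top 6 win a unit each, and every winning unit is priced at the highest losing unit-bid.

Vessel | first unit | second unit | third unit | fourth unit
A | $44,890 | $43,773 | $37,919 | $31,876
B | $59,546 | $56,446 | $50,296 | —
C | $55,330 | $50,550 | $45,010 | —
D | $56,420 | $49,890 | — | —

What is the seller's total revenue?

Total revenue: $299,340

All unit-bids, highest first — top 6: 59,546 (B-1), 56,446 (B-2), 56,420 (D-1), 55,330 (C-1), 50,550 (C-2), 50,296 (B-3)
Highest rejected unit-bid = $49,890.
Allocation: B 3, C 2, D 1. Every unit priced at $49,890.
Revenue = 6 × 49,890 = $299,340.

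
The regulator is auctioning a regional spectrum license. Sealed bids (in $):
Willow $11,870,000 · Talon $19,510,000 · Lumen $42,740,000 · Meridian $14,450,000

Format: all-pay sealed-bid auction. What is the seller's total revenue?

Bids ranked: 42,740,000 (Lumen) > 19,510,000 (Talon) > 14,450,000 (Meridian) > 11,870,000 (Willow)
Every bidder forfeits their bid regardless of winning.
Revenue = 11,870,000 + 19,510,000 + 42,740,000 + 14,450,000 = $88,570,000.

Total revenue: $88,570,000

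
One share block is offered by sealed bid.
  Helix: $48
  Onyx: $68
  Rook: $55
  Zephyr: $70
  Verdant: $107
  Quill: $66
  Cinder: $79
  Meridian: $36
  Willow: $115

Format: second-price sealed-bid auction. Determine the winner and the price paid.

Willow pays $107

Rule: the highest bidder wins and pays the second-highest bid.
Sorting bids: 115 (Willow) > 107 (Verdant) > 79 (Cinder) > 70 (Zephyr) > 68 (Onyx) > 66 (Quill) > …
Second-price: Willow pays Verdant's bid of $107.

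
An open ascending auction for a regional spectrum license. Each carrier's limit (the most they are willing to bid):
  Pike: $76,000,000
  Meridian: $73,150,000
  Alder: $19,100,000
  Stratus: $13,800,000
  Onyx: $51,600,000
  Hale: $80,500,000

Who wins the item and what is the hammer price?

Hale wins at $76,000,000

Limits ranked: 80,500,000 (Hale) > 76,000,000 (Pike) > 73,150,000 (Meridian) > 51,600,000 (Onyx) > 19,100,000 (Alder) > 13,800,000 (Stratus)
Pike is the last rival to drop out, at $76,000,000; Hale remains and wins at that price.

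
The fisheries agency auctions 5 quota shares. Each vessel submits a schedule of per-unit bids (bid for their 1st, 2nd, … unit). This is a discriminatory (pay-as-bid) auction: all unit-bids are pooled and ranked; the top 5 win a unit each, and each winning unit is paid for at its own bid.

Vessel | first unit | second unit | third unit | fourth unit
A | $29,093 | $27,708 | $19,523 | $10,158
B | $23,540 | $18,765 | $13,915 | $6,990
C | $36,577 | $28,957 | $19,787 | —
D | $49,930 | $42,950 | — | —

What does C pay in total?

Pooled unit-bids ranked (top 5): 49,930 (D-1), 42,950 (D-2), 36,577 (C-1), 29,093 (A-1), 28,957 (C-2)
Next rejected bid: $27,708 (not a price — pay-as-bid).
C's winning unit-bids: 36,577 + 28,957 = $65,534.

C pays $65,534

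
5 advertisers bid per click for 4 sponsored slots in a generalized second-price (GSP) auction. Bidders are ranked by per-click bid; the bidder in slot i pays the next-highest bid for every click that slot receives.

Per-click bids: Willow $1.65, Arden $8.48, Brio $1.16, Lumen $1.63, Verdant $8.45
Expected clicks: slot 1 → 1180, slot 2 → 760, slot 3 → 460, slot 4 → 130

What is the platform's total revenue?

Total revenue: $12125.60

Per-click bids in order: $8.48 (Arden) > $8.45 (Verdant) > $1.65 (Willow) > $1.63 (Lumen) > $1.16 (Brio)
Slot 1: Arden pays $8.45 × 1180 = $9971.00
Slot 2: Verdant pays $1.65 × 760 = $1254.00
Slot 3: Willow pays $1.63 × 460 = $749.80
Slot 4: Lumen pays $1.16 × 130 = $150.80
Total = $12125.60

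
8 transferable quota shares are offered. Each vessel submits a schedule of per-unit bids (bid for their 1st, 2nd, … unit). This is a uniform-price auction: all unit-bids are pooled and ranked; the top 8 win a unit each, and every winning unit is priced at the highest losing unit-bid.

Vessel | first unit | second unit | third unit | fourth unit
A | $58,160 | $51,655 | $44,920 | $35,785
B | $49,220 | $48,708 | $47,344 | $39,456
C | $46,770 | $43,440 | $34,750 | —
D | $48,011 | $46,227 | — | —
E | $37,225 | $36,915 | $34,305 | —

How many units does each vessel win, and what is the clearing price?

A 2, B 3, C 1, D 2; clearing price $44,920

Merging the schedules and taking the best 8: 58,160 (A-1), 51,655 (A-2), 49,220 (B-1), 48,708 (B-2), 48,011 (D-1), 47,344 (B-3), 46,770 (C-1), 46,227 (D-2)
Highest rejected unit-bid = $44,920.
Allocation: A 2, B 3, C 1, D 2.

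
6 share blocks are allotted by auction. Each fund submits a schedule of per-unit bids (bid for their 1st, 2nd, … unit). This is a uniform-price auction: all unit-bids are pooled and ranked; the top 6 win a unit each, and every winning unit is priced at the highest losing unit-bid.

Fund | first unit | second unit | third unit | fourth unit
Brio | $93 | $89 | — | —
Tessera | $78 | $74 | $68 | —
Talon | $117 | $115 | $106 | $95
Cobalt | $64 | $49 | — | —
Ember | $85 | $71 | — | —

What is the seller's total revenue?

Pooled unit-bids ranked (top 6): 117 (Talon-1), 115 (Talon-2), 106 (Talon-3), 95 (Talon-4), 93 (Brio-1), 89 (Brio-2)
The (k+1)-th unit-bid is $85.
Allocation: Brio 2, Talon 4. Every unit priced at $85.
Revenue = 6 × 85 = $510.

Total revenue: $510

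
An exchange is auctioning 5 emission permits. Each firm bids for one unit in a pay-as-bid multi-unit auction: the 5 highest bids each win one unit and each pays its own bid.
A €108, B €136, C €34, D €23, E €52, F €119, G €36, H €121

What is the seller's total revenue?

Total revenue: €536

Sorting: 136 (B), 121 (H), 119 (F), 108 (A), 52 (E), 36 (G), 34 (C), …
Winners (5 units): B, H, F, A, E.
Total revenue = 136 + 121 + 119 + 108 + 52 = €536.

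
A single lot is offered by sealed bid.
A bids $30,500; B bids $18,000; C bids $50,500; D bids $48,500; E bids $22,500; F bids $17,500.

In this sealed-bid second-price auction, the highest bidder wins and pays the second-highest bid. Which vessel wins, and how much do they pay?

C pays $48,500

Rule: the highest bidder wins and pays the second-highest bid.
Sorting bids: 50,500 (C) > 48,500 (D) > 30,500 (A) > 22,500 (E) > 18,000 (B) > 17,500 (F)
C is highest; pays the second-highest bid, $48,500.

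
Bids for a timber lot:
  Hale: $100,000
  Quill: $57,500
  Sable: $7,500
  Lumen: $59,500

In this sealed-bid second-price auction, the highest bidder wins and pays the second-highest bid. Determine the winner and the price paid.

Hale pays $59,500

Sorting bids: 100,000 (Hale) > 59,500 (Lumen) > 57,500 (Quill) > 7,500 (Sable)
Hale wins with the highest bid; price is set by the runner-up at $59,500.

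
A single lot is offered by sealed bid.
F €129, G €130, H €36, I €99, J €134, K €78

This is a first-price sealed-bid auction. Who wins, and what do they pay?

Bids in order: 134 (J) > 130 (G) > 129 (F) > 99 (I) > 78 (K) > 36 (H)
J is highest → pays own bid, €134.

J pays €134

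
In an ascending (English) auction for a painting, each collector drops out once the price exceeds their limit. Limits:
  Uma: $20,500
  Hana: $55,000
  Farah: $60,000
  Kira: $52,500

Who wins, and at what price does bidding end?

Ascending (English) auction: the price rises until one bidder remains; the winner pays the price at which the last rival dropped out.
Limits ranked: 60,000 (Farah) > 55,000 (Hana) > 52,500 (Kira) > 20,500 (Uma)
Bidding ends when Hana exits at $55,000; Farah takes it.

Farah wins at $55,000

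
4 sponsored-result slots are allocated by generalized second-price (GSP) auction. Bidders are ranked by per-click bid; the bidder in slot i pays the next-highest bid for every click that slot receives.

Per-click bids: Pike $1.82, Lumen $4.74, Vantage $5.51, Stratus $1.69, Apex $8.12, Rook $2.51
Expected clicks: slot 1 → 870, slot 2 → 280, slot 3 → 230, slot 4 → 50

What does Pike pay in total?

Pike pays $0.00

Per-click bids in order: $8.12 (Apex) > $5.51 (Vantage) > $4.74 (Lumen) > $2.51 (Rook) > $1.82 (Pike) > …
Pike ranks below slot 4 → no slot, pays nothing.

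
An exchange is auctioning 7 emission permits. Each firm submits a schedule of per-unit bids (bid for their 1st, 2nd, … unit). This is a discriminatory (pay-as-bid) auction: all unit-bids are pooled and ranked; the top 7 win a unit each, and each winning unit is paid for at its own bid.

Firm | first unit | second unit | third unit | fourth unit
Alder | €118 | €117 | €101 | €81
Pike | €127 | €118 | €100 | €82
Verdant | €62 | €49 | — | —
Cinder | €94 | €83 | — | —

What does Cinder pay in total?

Merging the schedules and taking the best 7: 127 (Pike-1), 118 (Alder-1), 118 (Pike-2), 117 (Alder-2), 101 (Alder-3), 100 (Pike-3), 94 (Cinder-1)
Next rejected bid: €83 (not a price — pay-as-bid).
Cinder's winning unit-bids: 94 = €94.

Cinder pays €94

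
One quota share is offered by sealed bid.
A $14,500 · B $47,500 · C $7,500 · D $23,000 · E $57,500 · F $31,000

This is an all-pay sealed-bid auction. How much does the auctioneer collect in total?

Bids in order: 57,500 (E) > 47,500 (B) > 31,000 (F) > 23,000 (D) > 14,500 (A) > 7,500 (C)
E wins with the top bid; all bids are sunk regardless.
Every bidder forfeits their bid regardless of winning.
Revenue = 14,500 + 47,500 + 7,500 + 23,000 + 57,500 + 31,000 = $181,000.

Total revenue: $181,000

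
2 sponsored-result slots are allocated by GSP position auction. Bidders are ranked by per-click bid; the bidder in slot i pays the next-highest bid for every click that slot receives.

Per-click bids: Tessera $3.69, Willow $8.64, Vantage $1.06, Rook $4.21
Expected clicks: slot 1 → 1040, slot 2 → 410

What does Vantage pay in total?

Sorting advertisers: $8.64 (Willow) > $4.21 (Rook) > $3.69 (Tessera) > …
Vantage ranks below slot 2 → no slot, pays nothing.

Vantage pays $0.00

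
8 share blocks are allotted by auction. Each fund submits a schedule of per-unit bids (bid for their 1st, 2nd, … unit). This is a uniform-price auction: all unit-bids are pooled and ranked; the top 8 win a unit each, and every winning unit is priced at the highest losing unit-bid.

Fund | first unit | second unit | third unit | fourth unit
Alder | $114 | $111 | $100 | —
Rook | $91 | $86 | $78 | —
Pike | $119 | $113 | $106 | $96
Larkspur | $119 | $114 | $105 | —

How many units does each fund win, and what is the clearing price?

Alder 2, Larkspur 3, Pike 3; clearing price $100

Pooled unit-bids ranked (top 8): 119 (Pike-1), 119 (Larkspur-1), 114 (Alder-1), 114 (Larkspur-2), 113 (Pike-2), 111 (Alder-2), 106 (Pike-3), 105 (Larkspur-3)
First bid not allocated: $100.
Allocation: Alder 2, Larkspur 3, Pike 3.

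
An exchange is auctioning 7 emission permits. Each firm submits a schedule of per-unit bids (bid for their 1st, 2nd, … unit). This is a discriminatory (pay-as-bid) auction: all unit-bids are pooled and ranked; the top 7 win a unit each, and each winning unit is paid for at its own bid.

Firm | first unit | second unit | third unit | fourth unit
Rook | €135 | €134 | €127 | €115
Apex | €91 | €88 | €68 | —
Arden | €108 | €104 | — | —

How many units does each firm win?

Apex 1, Arden 2, Rook 4

Merging the schedules and taking the best 7: 135 (Rook-1), 134 (Rook-2), 127 (Rook-3), 115 (Rook-4), 108 (Arden-1), 104 (Arden-2), 91 (Apex-1)
Next rejected bid: €88 (not a price — pay-as-bid).
Allocation: Apex 1, Arden 2, Rook 4.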